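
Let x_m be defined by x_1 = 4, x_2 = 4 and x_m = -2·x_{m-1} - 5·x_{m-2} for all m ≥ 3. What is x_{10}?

1924

Compute successive terms:
x_3 = -28  x_4 = 36  x_5 = 68  x_6 = -316  x_7 = 292  x_8 = 996  x_9 = -3452  x_{10} = 1924.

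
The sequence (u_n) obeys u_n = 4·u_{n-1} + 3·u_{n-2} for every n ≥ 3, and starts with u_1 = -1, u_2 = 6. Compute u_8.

47262

u_3 = 21; u_4 = 102; u_5 = 471; u_6 = 2190; u_7 = 10173; u_8 = 47262.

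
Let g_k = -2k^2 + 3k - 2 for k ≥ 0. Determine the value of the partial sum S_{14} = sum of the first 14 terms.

-1393

Over k = 0..13: Σk = 91, Σk² = 819.
Total = (-2)·819 + (3)·91 + (-2)·14 = -1393.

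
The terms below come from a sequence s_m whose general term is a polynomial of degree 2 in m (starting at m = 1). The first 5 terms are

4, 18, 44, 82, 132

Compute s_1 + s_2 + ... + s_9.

1548

1st diffs: 14, 26, 38, 50.
2nd diffs: 12, 12, 12 (constant).
So s_m = 6m^2 - 4m + 2.
Continuing: 194, 268, 354, 452.
Summing m = 1..9 (9 terms) gives 1548.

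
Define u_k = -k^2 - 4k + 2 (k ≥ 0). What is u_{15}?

u_{15} = -1·15^2 - 4·15 + 2 = -283.

-283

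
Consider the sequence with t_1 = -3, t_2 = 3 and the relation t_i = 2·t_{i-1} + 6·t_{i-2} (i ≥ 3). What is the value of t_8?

-3048

t_3 = -12; t_4 = -6; t_5 = -84; t_6 = -204; t_7 = -912; t_8 = -3048.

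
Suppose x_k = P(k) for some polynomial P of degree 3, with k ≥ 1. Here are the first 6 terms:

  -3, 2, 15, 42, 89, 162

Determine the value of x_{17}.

4397

1st diffs: 5, 13, 27, 47, 73.
2nd diffs: 8, 14, 20, 26.
3rd diffs: 6, 6, 6 (constant).
So x_k = k^3 - 2k^2 + 4k - 6.
Evaluating at k = 17 gives x_{17} = 4397.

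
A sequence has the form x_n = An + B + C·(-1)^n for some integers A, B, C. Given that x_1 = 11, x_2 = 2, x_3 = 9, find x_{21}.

-9

Write the equations: A + B - C = 11; 2A + B + C = 2; 3A + B - C = 9.
Subtracting the first from the second: A + 2C = -9.
Subtracting the second from the third: A - 2C = 7.
Solving: C = -4, A = -1, then B = 8.
So x_n = -1·n + 8 + (-4)·(-1)^n; at n=21 this is -9.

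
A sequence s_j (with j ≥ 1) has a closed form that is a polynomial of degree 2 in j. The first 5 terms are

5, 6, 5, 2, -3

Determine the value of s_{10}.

-58

1st diffs: 1, -1, -3, -5.
2nd diffs: -2, -2, -2 (constant).
So s_j = -j^2 + 4j + 2.
Evaluating at j = 10 gives s_{10} = -58.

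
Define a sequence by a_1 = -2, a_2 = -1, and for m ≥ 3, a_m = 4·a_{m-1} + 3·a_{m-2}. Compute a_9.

a_3 = -10;  a_4 = -43;  a_5 = -202;  a_6 = -937;  a_7 = -4354;  a_8 = -20227;  a_9 = -93970.

-93970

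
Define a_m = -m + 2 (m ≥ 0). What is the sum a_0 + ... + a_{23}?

Over m = 0..23: Σm = 276.
Total = (-1)·276 + (2)·24 = -228.

-228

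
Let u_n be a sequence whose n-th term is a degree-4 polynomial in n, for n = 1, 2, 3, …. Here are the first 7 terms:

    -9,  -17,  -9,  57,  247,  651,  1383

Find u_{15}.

1st diffs: -8, 8, 66, 190, 404, 732.
2nd diffs: 16, 58, 124, 214, 328.
3rd diffs: 42, 66, 90, 114.
4th diffs: 24, 24, 24 (constant).
Newton forward-difference form: u_n = -9 + (-8)·C(n-1,1) + 16·C(n-1,2) + 42·C(n-1,3) + 24·C(n-1,4).
At n = 15: n-1 = 14, so u_{15} = -9 - 112 + 1456 + 15288 + 24024 = 40647.

40647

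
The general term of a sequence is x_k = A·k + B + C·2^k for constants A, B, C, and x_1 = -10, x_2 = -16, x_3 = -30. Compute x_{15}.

-131046

Write the equations: A + B + 2C = -10; 2A + B + 4C = -16; 3A + B + 8C = -30.
Subtracting the first from the second: A + 2C = -6.
Subtracting the second from the third: A + 4C = -14.
Solving: C = -4, A = 2, then B = -4.
Therefore x_{15} = 30 + (-4) + (-4)·32768 = -131046.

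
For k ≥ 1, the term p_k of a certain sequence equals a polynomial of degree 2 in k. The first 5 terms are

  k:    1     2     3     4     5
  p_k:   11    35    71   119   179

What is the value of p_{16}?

1631

1st diffs: 24, 36, 48, 60.
2nd diffs: 12, 12, 12 (constant).
Newton forward-difference form: p_k = 11 + 24·C(k-1,1) + 12·C(k-1,2).
At k = 16: k-1 = 15, so p_{16} = 11 + 360 + 1260 = 1631.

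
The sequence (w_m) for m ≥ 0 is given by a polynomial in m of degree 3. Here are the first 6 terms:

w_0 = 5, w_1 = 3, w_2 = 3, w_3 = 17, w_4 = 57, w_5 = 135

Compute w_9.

1067

1st diffs: -2, 0, 14, 40, 78.
2nd diffs: 2, 14, 26, 38.
3rd diffs: 12, 12, 12 (constant).
Newton forward-difference form: w_m = 5 + (-2)·C(m,1) + 2·C(m,2) + 12·C(m,3).
At m = 9: m = 9, so w_9 = 5 - 18 + 72 + 1008 = 1067.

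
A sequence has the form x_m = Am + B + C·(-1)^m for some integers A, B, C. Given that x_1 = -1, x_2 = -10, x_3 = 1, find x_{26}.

14

Write the equations: A + B - C = -1; 2A + B + C = -10; 3A + B - C = 1.
Subtracting the first from the second: A + 2C = -9.
Subtracting the second from the third: A - 2C = 11.
Solving: C = -5, A = 1, then B = -7.
Therefore x_{26} = 26 + (-7) + (-5)·1 = 14.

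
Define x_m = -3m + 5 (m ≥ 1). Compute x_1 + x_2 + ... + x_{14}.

-245

Over m = 1..14: Σm = 105.
Total = (-3)·105 + (5)·14 = -245.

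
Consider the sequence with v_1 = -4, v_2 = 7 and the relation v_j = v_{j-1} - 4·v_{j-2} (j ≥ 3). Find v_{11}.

v_3 = 23, v_4 = -5, v_5 = -97, v_6 = -77, v_7 = 311, v_8 = 619, v_9 = -625, v_{10} = -3101, v_{11} = -601.

-601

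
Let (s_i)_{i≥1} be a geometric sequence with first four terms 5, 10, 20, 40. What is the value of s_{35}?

Common ratio r = 2.
s_i = 5·2^(i-1).
s_{35} = 5·2^34 = 85899345920.

85899345920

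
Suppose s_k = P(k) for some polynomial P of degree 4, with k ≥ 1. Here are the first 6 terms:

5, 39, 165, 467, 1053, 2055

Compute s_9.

9237

1st diffs: 34, 126, 302, 586, 1002.
2nd diffs: 92, 176, 284, 416.
3rd diffs: 84, 108, 132.
4th diffs: 24, 24 (constant).
Newton forward-difference form: s_k = 5 + 34·C(k-1,1) + 92·C(k-1,2) + 84·C(k-1,3) + 24·C(k-1,4).
At k = 9: k-1 = 8, so s_9 = 5 + 272 + 2576 + 4704 + 1680 = 9237.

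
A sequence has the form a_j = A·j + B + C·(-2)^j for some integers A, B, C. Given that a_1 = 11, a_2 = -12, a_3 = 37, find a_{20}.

-4194282

Write the equations: A + B - 2C = 11; 2A + B + 4C = -12; 3A + B - 8C = 37.
Subtracting the first from the second: A + 6C = -23.
Subtracting the second from the third: A - 12C = 49.
Solving: C = -4, A = 1, then B = 2.
Therefore a_{20} = 20 + 2 + (-4)·1048576 = -4194282.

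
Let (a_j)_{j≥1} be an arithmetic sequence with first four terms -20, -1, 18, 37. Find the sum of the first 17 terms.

2244

Common difference d = 19.
a_j = -20 + (j - 1)·19.
a_{17} = 284; S = 17·(-20 + 284)/2 = 2244.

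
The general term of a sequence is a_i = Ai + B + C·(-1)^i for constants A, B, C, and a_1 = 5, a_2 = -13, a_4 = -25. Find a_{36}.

-217

At i = 1, 2, 4: A + B - C = 5; 2A + B + C = -13; 4A + B + C = -25.
Subtracting the first from the second: A + 2C = -18.
Subtracting the second from the third: 2A = -12.
Solving: C = -6, A = -6, then B = 5.
Therefore a_{36} = -216 + 5 + (-6)·1 = -217.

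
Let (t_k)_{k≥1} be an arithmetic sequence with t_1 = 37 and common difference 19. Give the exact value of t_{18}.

t_k = 37 + (k - 1)·19.
t_{18} = 37 + 17·19 = 360.

360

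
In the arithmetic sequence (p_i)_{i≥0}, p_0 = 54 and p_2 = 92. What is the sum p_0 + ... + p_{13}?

Common difference d = (92 - 54) / (2 - 0) = 19.
p_i = 54 + (i - 0)·19.
p_{13} = 301; S = 14·(54 + 301)/2 = 2485.

2485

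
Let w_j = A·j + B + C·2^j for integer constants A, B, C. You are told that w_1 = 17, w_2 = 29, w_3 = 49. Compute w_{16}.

262213

Plug in j = 1, 2, 3: A + B + 2C = 17; 2A + B + 4C = 29; 3A + B + 8C = 49.
Subtracting the first from the second: A + 2C = 12.
Subtracting the second from the third: A + 4C = 20.
Solving: C = 4, A = 4, then B = 5.
So w_j = 4·j + 5 + 4·2^j; at j=16 this is 262213.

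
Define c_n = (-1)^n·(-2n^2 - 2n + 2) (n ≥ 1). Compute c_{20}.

(-1)^20 = 1; -2n^2 - 2n + 2 at n=20 is -838; so c_{20} = -838.

-838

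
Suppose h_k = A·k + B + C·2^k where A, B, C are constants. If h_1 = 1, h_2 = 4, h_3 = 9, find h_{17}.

The three given values yield: A + B + 2C = 1; 2A + B + 4C = 4; 3A + B + 8C = 9.
Subtracting the first from the second: A + 2C = 3.
Subtracting the second from the third: A + 4C = 5.
Solving: C = 1, A = 1, then B = -2.
Hence h_{17} = 1·17 + (-2) + 1·131072 = 131087.

131087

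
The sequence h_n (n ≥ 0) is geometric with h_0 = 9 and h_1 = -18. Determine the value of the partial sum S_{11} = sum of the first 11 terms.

6147

Common ratio r = -2.
h_n = 9·(-2)^(n-0).
S = 9·((-2)^11 - 1)/(-2 - 1) = 9·(-2048 - 1)/(-3) = 6147.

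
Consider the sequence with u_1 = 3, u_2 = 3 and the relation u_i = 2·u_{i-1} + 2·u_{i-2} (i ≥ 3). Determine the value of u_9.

Iterate the recurrence:
u_3 = 12  u_4 = 30  u_5 = 84  u_6 = 228  u_7 = 624  u_8 = 1704  u_9 = 4656.

4656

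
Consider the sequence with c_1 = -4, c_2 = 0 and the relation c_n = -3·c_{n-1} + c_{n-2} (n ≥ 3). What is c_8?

1440

Iterate the recurrence:
c_3 = -4;  c_4 = 12;  c_5 = -40;  c_6 = 132;  c_7 = -436;  c_8 = 1440.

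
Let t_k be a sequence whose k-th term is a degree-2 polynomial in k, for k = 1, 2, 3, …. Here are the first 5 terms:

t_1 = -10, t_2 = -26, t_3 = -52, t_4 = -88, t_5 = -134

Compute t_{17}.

1st diffs: -16, -26, -36, -46.
2nd diffs: -10, -10, -10 (constant).
Newton forward-difference form: t_k = -10 + (-16)·C(k-1,1) + (-10)·C(k-1,2).
At k = 17: k-1 = 16, so t_{17} = -10 - 256 - 1200 = -1466.

-1466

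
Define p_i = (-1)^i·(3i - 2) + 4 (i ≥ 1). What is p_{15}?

(-1)^15 = -1; 3i - 2 at i=15 is 43; so p_{15} = -39.

-39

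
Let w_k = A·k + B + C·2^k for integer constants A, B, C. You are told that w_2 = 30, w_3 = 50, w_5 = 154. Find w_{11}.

The three given values yield: 2A + B + 4C = 30; 3A + B + 8C = 50; 5A + B + 32C = 154.
Subtracting the first from the second: A + 4C = 20.
Subtracting the second from the third: 2A + 24C = 104.
Solving: C = 4, A = 4, then B = 6.
Hence w_{11} = 4·11 + 6 + 4·2048 = 8242.

8242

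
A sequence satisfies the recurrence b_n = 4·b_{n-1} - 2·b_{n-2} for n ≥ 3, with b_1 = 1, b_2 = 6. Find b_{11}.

Compute successive terms:
b_3 = 22; b_4 = 76; b_5 = 260; b_6 = 888; b_7 = 3032; b_8 = 10352; b_9 = 35344; b_{10} = 120672; b_{11} = 412000.

412000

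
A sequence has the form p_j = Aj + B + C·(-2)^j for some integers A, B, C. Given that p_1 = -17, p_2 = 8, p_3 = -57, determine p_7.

-677

Write the equations: A + B - 2C = -17; 2A + B + 4C = 8; 3A + B - 8C = -57.
Subtracting the first from the second: A + 6C = 25.
Subtracting the second from the third: A - 12C = -65.
Solving: C = 5, A = -5, then B = -2.
So p_j = -5·j + (-2) + 5·(-2)^j; at j=7 this is -677.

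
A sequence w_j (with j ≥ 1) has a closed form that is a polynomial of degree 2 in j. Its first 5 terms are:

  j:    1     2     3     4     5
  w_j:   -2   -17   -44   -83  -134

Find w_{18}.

-1889

1st diffs: -15, -27, -39, -51.
2nd diffs: -12, -12, -12 (constant).
Newton forward-difference form: w_j = -2 + (-15)·C(j-1,1) + (-12)·C(j-1,2).
At j = 18: j-1 = 17, so w_{18} = -2 - 255 - 1632 = -1889.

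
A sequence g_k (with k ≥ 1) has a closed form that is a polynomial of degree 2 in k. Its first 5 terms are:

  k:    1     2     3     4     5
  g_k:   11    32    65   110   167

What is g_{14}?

1220

1st diffs: 21, 33, 45, 57.
2nd diffs: 12, 12, 12 (constant).
So g_k = 6k^2 + 3k + 2.
Evaluating at k = 14 gives g_{14} = 1220.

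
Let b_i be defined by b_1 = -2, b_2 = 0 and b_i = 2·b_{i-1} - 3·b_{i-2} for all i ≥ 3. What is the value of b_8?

b_3 = 6  b_4 = 12  b_5 = 6  b_6 = -24  b_7 = -66  b_8 = -60.

-60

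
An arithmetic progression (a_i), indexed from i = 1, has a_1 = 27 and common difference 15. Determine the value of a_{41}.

627

a_i = 27 + (i - 1)·15.
a_{41} = 27 + 40·15 = 627.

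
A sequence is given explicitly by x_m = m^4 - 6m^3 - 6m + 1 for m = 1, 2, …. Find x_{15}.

30286

x_{15} = 1·15^4 - 6·15^3 - 6·15 + 1 = 30286.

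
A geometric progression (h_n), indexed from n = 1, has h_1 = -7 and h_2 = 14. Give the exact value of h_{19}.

Common ratio r = -2.
h_n = (-7)·(-2)^(n-1).
h_{19} = (-7)·(-2)^18 = -1835008.

-1835008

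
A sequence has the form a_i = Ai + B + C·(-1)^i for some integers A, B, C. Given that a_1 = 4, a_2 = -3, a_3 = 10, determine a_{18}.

45

Plug in i = 1, 2, 3: A + B - C = 4; 2A + B + C = -3; 3A + B - C = 10.
Subtracting the first from the second: A + 2C = -7.
Subtracting the second from the third: A - 2C = 13.
Solving: C = -5, A = 3, then B = -4.
Therefore a_{18} = 54 + (-4) + (-5)·1 = 45.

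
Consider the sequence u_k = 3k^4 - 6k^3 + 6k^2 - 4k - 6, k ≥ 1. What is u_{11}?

36613

u_{11} = 3·11^4 - 6·11^3 + 6·11^2 - 4·11 - 6 = 36613.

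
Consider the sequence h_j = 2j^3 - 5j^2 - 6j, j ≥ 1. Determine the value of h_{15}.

5535

h_{15} = 2·15^3 - 5·15^2 - 6·15 = 5535.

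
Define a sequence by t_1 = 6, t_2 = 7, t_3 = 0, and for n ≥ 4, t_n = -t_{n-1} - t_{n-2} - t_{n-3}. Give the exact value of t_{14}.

Step forward from the initial values:
t_4 = -13, t_5 = 6, t_6 = 7, …, t_{11} = 0, t_{12} = -13, t_{13} = 6, t_{14} = 7.

7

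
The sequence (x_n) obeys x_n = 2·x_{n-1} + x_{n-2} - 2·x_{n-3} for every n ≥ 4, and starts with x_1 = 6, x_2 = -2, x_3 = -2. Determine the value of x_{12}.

x_4 = -18;  x_5 = -34;  x_6 = -82;  x_7 = -162;  x_8 = -338;  x_9 = -674;  x_{10} = -1362;  x_{11} = -2722;  x_{12} = -5458.

-5458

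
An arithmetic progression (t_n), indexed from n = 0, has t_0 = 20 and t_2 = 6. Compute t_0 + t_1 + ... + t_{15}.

Common difference d = (6 - 20) / (2 - 0) = -7.
t_n = 20 + (n - 0)·(-7).
t_{15} = -85; S = 16·(20 + (-85))/2 = -520.

-520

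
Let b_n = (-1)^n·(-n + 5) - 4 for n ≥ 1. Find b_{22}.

(-1)^22 = 1; -n + 5 at n=22 is -17; so b_{22} = -21.

-21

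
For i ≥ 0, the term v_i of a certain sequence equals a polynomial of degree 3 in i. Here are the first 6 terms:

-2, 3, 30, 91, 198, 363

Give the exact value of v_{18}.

13246

1st diffs: 5, 27, 61, 107, 165.
2nd diffs: 22, 34, 46, 58.
3rd diffs: 12, 12, 12 (constant).
Newton forward-difference form: v_i = -2 + 5·C(i,1) + 22·C(i,2) + 12·C(i,3).
At i = 18: i = 18, so v_{18} = -2 + 90 + 3366 + 9792 = 13246.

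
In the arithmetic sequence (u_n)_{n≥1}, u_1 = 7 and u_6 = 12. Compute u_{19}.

25

Common difference d = (12 - 7) / (6 - 1) = 1.
u_n = 7 + (n - 1)·1.
u_{19} = 7 + 18·1 = 25.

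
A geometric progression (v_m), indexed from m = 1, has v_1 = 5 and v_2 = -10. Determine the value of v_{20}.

Common ratio r = -2.
v_m = 5·(-2)^(m-1).
v_{20} = 5·(-2)^19 = -2621440.

-2621440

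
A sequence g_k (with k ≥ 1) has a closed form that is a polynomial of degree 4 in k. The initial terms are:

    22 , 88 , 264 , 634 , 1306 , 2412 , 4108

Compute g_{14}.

50644

1st diffs: 66, 176, 370, 672, 1106, 1696.
2nd diffs: 110, 194, 302, 434, 590.
3rd diffs: 84, 108, 132, 156.
4th diffs: 24, 24, 24 (constant).
Newton forward-difference form: g_k = 22 + 66·C(k-1,1) + 110·C(k-1,2) + 84·C(k-1,3) + 24·C(k-1,4).
At k = 14: k-1 = 13, so g_{14} = 22 + 858 + 8580 + 24024 + 17160 = 50644.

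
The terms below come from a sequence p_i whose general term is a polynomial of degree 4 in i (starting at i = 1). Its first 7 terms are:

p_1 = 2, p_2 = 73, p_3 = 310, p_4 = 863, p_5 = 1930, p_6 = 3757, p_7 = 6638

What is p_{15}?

1st diffs: 71, 237, 553, 1067, 1827, 2881.
2nd diffs: 166, 316, 514, 760, 1054.
3rd diffs: 150, 198, 246, 294.
4th diffs: 48, 48, 48 (constant).
Newton forward-difference form: p_i = 2 + 71·C(i-1,1) + 166·C(i-1,2) + 150·C(i-1,3) + 48·C(i-1,4).
At i = 15: i-1 = 14, so p_{15} = 2 + 994 + 15106 + 54600 + 48048 = 118750.

118750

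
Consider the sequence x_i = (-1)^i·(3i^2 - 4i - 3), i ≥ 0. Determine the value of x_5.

(-1)^5 = -1; 3i^2 - 4i - 3 at i=5 is 52; so x_5 = -52.

-52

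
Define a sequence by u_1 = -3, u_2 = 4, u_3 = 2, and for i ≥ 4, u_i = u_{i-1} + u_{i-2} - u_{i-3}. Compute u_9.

Compute successive terms:
u_4 = 9, u_5 = 7, u_6 = 14, u_7 = 12, u_8 = 19, u_9 = 17.

17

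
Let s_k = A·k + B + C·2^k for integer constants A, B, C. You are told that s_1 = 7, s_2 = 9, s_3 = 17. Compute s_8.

At k = 1, 2, 3: A + B + 2C = 7; 2A + B + 4C = 9; 3A + B + 8C = 17.
Subtracting the first from the second: A + 2C = 2.
Subtracting the second from the third: A + 4C = 8.
Solving: C = 3, A = -4, then B = 5.
So s_k = -4·k + 5 + 3·2^k; at k=8 this is 741.

741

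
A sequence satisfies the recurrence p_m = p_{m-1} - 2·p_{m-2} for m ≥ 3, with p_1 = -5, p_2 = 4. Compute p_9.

58

Step forward from the initial values:
p_3 = 14  p_4 = 6  p_5 = -22  p_6 = -34  p_7 = 10  p_8 = 78  p_9 = 58.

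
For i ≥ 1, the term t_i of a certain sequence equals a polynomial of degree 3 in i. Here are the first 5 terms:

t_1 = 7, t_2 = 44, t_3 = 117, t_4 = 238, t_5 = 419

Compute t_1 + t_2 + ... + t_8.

3948

1st diffs: 37, 73, 121, 181.
2nd diffs: 36, 48, 60.
3rd diffs: 12, 12 (constant).
Newton forward-difference form: t_i = 7 + 37·C(i-1,1) + 36·C(i-1,2) + 12·C(i-1,3).
Continuing: 672, 1009, 1442.
Summing i = 1..8 (8 terms) gives 3948.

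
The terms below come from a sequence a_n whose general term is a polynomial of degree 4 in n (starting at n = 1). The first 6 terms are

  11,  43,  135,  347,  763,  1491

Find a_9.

1st diffs: 32, 92, 212, 416, 728.
2nd diffs: 60, 120, 204, 312.
3rd diffs: 60, 84, 108.
4th diffs: 24, 24 (constant).
So a_n = n^4 + 5n^2 + 2n + 3.
Evaluating at n = 9 gives a_9 = 6987.

6987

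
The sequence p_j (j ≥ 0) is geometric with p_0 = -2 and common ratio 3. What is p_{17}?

p_j = (-2)·3^(j-0).
p_{17} = (-2)·3^17 = -258280326.

-258280326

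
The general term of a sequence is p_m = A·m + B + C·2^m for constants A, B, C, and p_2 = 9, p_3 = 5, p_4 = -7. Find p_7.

-219

At m = 2, 3, 4: 2A + B + 4C = 9; 3A + B + 8C = 5; 4A + B + 16C = -7.
Subtracting the first from the second: A + 4C = -4.
Subtracting the second from the third: A + 8C = -12.
Solving: C = -2, A = 4, then B = 9.
Hence p_7 = 4·7 + 9 + (-2)·128 = -219.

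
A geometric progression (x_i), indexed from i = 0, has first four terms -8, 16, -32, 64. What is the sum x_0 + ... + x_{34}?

Common ratio r = -2.
x_i = (-8)·(-2)^(i-0).
S = (-8)·((-2)^35 - 1)/(-2 - 1) = (-8)·(-34359738368 - 1)/(-3) = -91625968984.

-91625968984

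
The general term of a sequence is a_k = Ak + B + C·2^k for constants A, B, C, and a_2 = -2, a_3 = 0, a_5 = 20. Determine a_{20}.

1048534

The three given values yield: 2A + B + 4C = -2; 3A + B + 8C = 0; 5A + B + 32C = 20.
Subtracting the first from the second: A + 4C = 2.
Subtracting the second from the third: 2A + 24C = 20.
Solving: C = 1, A = -2, then B = -2.
So a_k = -2·k + (-2) + 1·2^k; at k=20 this is 1048534.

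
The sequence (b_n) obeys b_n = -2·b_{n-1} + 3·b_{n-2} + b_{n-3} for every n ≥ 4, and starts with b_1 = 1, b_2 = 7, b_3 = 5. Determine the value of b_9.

-809

b_4 = 12; b_5 = -2; b_6 = 45; b_7 = -84; b_8 = 301; b_9 = -809.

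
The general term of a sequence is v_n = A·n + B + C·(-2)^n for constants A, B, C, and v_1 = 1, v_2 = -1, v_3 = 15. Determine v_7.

Plug in n = 1, 2, 3: A + B - 2C = 1; 2A + B + 4C = -1; 3A + B - 8C = 15.
Subtracting the first from the second: A + 6C = -2.
Subtracting the second from the third: A - 12C = 16.
Solving: C = -1, A = 4, then B = -5.
So v_n = 4·n + (-5) + (-1)·(-2)^n; at n=7 this is 151.

151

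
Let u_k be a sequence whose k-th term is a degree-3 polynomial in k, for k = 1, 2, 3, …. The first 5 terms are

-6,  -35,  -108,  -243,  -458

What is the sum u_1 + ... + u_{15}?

-47725

1st diffs: -29, -73, -135, -215.
2nd diffs: -44, -62, -80.
3rd diffs: -18, -18 (constant).
Newton forward-difference form: u_k = -6 + (-29)·C(k-1,1) + (-44)·C(k-1,2) + (-18)·C(k-1,3).
Continuing: …, -771, -1200, -1763, -2478, …, u_{15} = -10968.
Summing k = 1..15 (15 terms) gives -47725.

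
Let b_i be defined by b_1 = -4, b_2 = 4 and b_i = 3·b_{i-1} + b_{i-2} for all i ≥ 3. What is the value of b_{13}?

1303196

Applying the relation repeatedly:
b_3 = 8  b_4 = 28  b_5 = 92  …  b_{10} = 36172  b_{11} = 119468  b_{12} = 394576  b_{13} = 1303196.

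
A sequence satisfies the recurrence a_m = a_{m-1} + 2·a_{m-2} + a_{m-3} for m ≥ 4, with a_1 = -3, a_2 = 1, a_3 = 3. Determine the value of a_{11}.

762

Compute successive terms:
a_4 = 2, a_5 = 9, a_6 = 16, a_7 = 36, a_8 = 77, a_9 = 165, a_{10} = 355, a_{11} = 762.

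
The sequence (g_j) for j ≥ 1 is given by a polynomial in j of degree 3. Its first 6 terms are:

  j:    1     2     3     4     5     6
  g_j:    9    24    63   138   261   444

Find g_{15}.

6771

1st diffs: 15, 39, 75, 123, 183.
2nd diffs: 24, 36, 48, 60.
3rd diffs: 12, 12, 12 (constant).
Newton forward-difference form: g_j = 9 + 15·C(j-1,1) + 24·C(j-1,2) + 12·C(j-1,3).
At j = 15: j-1 = 14, so g_{15} = 9 + 210 + 2184 + 4368 = 6771.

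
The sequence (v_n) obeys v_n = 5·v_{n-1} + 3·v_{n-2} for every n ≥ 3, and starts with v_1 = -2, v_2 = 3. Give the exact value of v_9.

280233

Compute successive terms:
v_3 = 9  v_4 = 54  v_5 = 297  v_6 = 1647  v_7 = 9126  v_8 = 50571  v_9 = 280233.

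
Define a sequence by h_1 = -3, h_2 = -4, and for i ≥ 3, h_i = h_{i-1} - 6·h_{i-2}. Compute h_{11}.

-18046

Step forward from the initial values:
h_3 = 14; h_4 = 38; h_5 = -46; h_6 = -274; h_7 = 2; h_8 = 1646; h_9 = 1634; h_{10} = -8242; h_{11} = -18046.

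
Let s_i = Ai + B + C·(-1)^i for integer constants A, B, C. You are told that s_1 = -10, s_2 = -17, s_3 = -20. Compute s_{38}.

Write the equations: A + B - C = -10; 2A + B + C = -17; 3A + B - C = -20.
Subtracting the first from the second: A + 2C = -7.
Subtracting the second from the third: A - 2C = -3.
Solving: C = -1, A = -5, then B = -6.
Hence s_{38} = -5·38 + (-6) + (-1)·1 = -197.

-197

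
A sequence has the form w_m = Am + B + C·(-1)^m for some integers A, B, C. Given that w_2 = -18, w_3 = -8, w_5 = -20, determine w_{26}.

The three given values yield: 2A + B + C = -18; 3A + B - C = -8; 5A + B - C = -20.
Subtracting the first from the second: A - 2C = 10.
Subtracting the second from the third: 2A = -12.
Solving: C = -8, A = -6, then B = 2.
Hence w_{26} = -6·26 + 2 + (-8)·1 = -162.

-162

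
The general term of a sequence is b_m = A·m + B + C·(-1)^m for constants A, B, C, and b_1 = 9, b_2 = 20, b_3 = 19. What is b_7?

The three given values yield: A + B - C = 9; 2A + B + C = 20; 3A + B - C = 19.
Subtracting the first from the second: A + 2C = 11.
Subtracting the second from the third: A - 2C = -1.
Solving: C = 3, A = 5, then B = 7.
So b_m = 5·m + 7 + 3·(-1)^m; at m=7 this is 39.

39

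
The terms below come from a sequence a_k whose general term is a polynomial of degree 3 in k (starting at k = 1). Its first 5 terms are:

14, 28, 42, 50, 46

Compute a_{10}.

1st diffs: 14, 14, 8, -4.
2nd diffs: 0, -6, -12.
3rd diffs: -6, -6 (constant).
So a_k = -k^3 + 6k^2 + 3k + 6.
Evaluating at k = 10 gives a_{10} = -364.

-364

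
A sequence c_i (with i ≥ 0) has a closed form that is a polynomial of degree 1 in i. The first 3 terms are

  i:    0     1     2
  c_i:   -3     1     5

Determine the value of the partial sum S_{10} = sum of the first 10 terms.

1st diffs: 4, 4 (constant).
So c_i = 4i - 3.
Continuing: …, 9, 13, 17, 21, …, c_9 = 33.
Summing i = 0..9 (10 terms) gives 150.

150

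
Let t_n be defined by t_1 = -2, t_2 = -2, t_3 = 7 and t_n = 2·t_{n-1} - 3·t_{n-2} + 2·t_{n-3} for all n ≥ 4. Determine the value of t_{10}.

Applying the relation repeatedly:
t_4 = 16; t_5 = 7; t_6 = -20; t_7 = -29; t_8 = 16; t_9 = 79; t_{10} = 52.

52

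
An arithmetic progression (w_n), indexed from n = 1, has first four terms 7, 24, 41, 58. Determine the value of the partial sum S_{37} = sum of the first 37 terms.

Common difference d = 17.
w_n = 7 + (n - 1)·17.
w_{37} = 619; S = 37·(7 + 619)/2 = 11581.

11581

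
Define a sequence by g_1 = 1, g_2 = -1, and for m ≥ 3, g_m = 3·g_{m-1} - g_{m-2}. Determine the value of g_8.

-521

Iterate the recurrence:
g_3 = -4  g_4 = -11  g_5 = -29  g_6 = -76  g_7 = -199  g_8 = -521.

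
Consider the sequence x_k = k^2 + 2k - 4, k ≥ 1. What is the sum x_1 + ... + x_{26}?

Over k = 1..26: Σk = 351, Σk² = 6201.
Total = (1)·6201 + (2)·351 + (-4)·26 = 6799.

6799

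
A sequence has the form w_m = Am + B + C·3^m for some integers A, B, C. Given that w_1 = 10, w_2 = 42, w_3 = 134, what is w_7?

10942

Plug in m = 1, 2, 3: A + B + 3C = 10; 2A + B + 9C = 42; 3A + B + 27C = 134.
Subtracting the first from the second: A + 6C = 32.
Subtracting the second from the third: A + 18C = 92.
Solving: C = 5, A = 2, then B = -7.
So w_m = 2·m + (-7) + 5·3^m; at m=7 this is 10942.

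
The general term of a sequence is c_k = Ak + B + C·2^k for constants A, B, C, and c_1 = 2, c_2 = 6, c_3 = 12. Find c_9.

The three given values yield: A + B + 2C = 2; 2A + B + 4C = 6; 3A + B + 8C = 12.
Subtracting the first from the second: A + 2C = 4.
Subtracting the second from the third: A + 4C = 6.
Solving: C = 1, A = 2, then B = -2.
Hence c_9 = 2·9 + (-2) + 1·512 = 528.

528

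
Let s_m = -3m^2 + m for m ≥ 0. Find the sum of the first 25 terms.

-14400

Over m = 0..24: Σm = 300, Σm² = 4900.
Total = (-3)·4900 + (1)·300 = -14400.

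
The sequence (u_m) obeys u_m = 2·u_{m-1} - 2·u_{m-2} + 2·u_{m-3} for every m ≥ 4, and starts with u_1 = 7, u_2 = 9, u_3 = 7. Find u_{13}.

Applying the relation repeatedly:
u_4 = 10; u_5 = 24; u_6 = 42; u_7 = 56; u_8 = 76; u_9 = 124; u_{10} = 208; u_{11} = 320; u_{12} = 472; u_{13} = 720.

720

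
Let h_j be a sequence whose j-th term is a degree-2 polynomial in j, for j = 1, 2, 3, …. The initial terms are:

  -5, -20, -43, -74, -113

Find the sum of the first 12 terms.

-2810

1st diffs: -15, -23, -31, -39.
2nd diffs: -8, -8, -8 (constant).
Newton forward-difference form: h_j = -5 + (-15)·C(j-1,1) + (-8)·C(j-1,2).
Continuing: …, -160, -215, -278, -349, …, h_{12} = -610.
Summing j = 1..12 (12 terms) gives -2810.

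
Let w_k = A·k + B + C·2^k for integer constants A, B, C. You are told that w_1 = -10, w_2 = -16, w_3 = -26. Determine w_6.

-144

Plug in k = 1, 2, 3: A + B + 2C = -10; 2A + B + 4C = -16; 3A + B + 8C = -26.
Subtracting the first from the second: A + 2C = -6.
Subtracting the second from the third: A + 4C = -10.
Solving: C = -2, A = -2, then B = -4.
So w_k = -2·k + (-4) + (-2)·2^k; at k=6 this is -144.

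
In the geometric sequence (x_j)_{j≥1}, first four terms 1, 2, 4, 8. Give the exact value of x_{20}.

Common ratio r = 2.
x_j = 1·2^(j-1).
x_{20} = 1·2^19 = 524288.

524288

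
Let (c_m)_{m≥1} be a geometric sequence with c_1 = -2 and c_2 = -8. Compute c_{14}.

Common ratio r = 4.
c_m = (-2)·4^(m-1).
c_{14} = (-2)·4^13 = -134217728.

-134217728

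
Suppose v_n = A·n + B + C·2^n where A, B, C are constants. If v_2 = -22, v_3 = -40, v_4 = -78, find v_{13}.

-40940

Plug in n = 2, 3, 4: 2A + B + 4C = -22; 3A + B + 8C = -40; 4A + B + 16C = -78.
Subtracting the first from the second: A + 4C = -18.
Subtracting the second from the third: A + 8C = -38.
Solving: C = -5, A = 2, then B = -6.
So v_n = 2·n + (-6) + (-5)·2^n; at n=13 this is -40940.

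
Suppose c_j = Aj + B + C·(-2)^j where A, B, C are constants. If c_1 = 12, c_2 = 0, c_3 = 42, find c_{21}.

6291582

Plug in j = 1, 2, 3: A + B - 2C = 12; 2A + B + 4C = 0; 3A + B - 8C = 42.
Subtracting the first from the second: A + 6C = -12.
Subtracting the second from the third: A - 12C = 42.
Solving: C = -3, A = 6, then B = 0.
Therefore c_{21} = 126 + 0 + (-3)·(-2097152) = 6291582.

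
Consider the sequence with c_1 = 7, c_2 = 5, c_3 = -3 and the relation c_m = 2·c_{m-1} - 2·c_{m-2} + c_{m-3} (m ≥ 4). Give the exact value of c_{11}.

-7

Step forward from the initial values:
c_4 = -9; c_5 = -7; c_6 = 1; c_7 = 7; c_8 = 5; c_9 = -3; c_{10} = -9; c_{11} = -7.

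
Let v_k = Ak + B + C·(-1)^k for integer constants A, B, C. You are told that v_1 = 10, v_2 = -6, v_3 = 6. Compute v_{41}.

Plug in k = 1, 2, 3: A + B - C = 10; 2A + B + C = -6; 3A + B - C = 6.
Subtracting the first from the second: A + 2C = -16.
Subtracting the second from the third: A - 2C = 12.
Solving: C = -7, A = -2, then B = 5.
So v_k = -2·k + 5 + (-7)·(-1)^k; at k=41 this is -70.

-70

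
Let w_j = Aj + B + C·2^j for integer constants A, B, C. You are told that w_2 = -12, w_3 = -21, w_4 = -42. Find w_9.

-1515

The three given values yield: 2A + B + 4C = -12; 3A + B + 8C = -21; 4A + B + 16C = -42.
Subtracting the first from the second: A + 4C = -9.
Subtracting the second from the third: A + 8C = -21.
Solving: C = -3, A = 3, then B = -6.
Hence w_9 = 3·9 + (-6) + (-3)·512 = -1515.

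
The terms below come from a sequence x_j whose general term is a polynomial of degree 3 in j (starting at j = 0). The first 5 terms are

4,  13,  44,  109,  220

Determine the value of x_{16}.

1st diffs: 9, 31, 65, 111.
2nd diffs: 22, 34, 46.
3rd diffs: 12, 12 (constant).
Newton forward-difference form: x_j = 4 + 9·C(j,1) + 22·C(j,2) + 12·C(j,3).
At j = 16: j = 16, so x_{16} = 4 + 144 + 2640 + 6720 = 9508.

9508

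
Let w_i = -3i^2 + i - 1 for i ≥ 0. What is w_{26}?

w_{26} = -3·26^2 + 1·26 - 1 = -2003.

-2003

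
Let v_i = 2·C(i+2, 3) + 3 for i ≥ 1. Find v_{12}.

C(14, 3) = 364, so v_{12} = 731.

731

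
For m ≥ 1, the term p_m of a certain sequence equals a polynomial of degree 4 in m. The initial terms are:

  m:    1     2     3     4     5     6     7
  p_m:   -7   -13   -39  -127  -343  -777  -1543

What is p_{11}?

-11047

1st diffs: -6, -26, -88, -216, -434, -766.
2nd diffs: -20, -62, -128, -218, -332.
3rd diffs: -42, -66, -90, -114.
4th diffs: -24, -24, -24 (constant).
So p_m = -m^4 + 3m^3 - 3m^2 - 3m - 3.
Evaluating at m = 11 gives p_{11} = -11047.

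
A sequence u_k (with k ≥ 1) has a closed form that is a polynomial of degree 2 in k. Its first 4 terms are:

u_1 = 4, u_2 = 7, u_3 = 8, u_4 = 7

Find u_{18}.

1st diffs: 3, 1, -1.
2nd diffs: -2, -2 (constant).
Newton forward-difference form: u_k = 4 + 3·C(k-1,1) + (-2)·C(k-1,2).
At k = 18: k-1 = 17, so u_{18} = 4 + 51 - 272 = -217.

-217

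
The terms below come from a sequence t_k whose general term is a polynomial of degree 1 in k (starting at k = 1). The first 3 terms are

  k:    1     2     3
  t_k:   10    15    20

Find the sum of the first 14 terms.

1st diffs: 5, 5 (constant).
So t_k = 5k + 5.
Continuing: …, 25, 30, 35, 40, …, t_{14} = 75.
Summing k = 1..14 (14 terms) gives 595.

595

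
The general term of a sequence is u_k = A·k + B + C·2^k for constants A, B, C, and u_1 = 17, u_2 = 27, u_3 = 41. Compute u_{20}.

At k = 1, 2, 3: A + B + 2C = 17; 2A + B + 4C = 27; 3A + B + 8C = 41.
Subtracting the first from the second: A + 2C = 10.
Subtracting the second from the third: A + 4C = 14.
Solving: C = 2, A = 6, then B = 7.
Hence u_{20} = 6·20 + 7 + 2·1048576 = 2097279.

2097279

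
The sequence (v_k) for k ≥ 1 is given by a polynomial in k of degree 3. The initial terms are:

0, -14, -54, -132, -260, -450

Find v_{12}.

1st diffs: -14, -40, -78, -128, -190.
2nd diffs: -26, -38, -50, -62.
3rd diffs: -12, -12, -12 (constant).
So v_k = -2k^3 - k^2 + 3k.
Evaluating at k = 12 gives v_{12} = -3564.

-3564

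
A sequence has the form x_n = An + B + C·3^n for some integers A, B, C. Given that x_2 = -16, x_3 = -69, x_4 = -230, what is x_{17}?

-387420463

Write the equations: 2A + B + 9C = -16; 3A + B + 27C = -69; 4A + B + 81C = -230.
Subtracting the first from the second: A + 18C = -53.
Subtracting the second from the third: A + 54C = -161.
Solving: C = -3, A = 1, then B = 9.
Hence x_{17} = 1·17 + 9 + (-3)·129140163 = -387420463.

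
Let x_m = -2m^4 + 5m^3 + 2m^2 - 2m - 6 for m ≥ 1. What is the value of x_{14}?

x_{14} = -2·14^4 + 5·14^3 + 2·14^2 - 2·14 - 6 = -62754.

-62754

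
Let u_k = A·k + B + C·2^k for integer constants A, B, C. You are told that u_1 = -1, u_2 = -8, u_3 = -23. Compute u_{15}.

Write the equations: A + B + 2C = -1; 2A + B + 4C = -8; 3A + B + 8C = -23.
Subtracting the first from the second: A + 2C = -7.
Subtracting the second from the third: A + 4C = -15.
Solving: C = -4, A = 1, then B = 6.
Therefore u_{15} = 15 + 6 + (-4)·32768 = -131051.

-131051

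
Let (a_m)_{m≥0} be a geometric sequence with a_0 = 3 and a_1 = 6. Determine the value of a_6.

Common ratio r = 2.
a_m = 3·2^(m-0).
a_6 = 3·2^6 = 192.

192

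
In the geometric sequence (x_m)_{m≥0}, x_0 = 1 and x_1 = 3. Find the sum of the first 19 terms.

581130733

Common ratio r = 3.
x_m = 1·3^(m-0).
S = 1·(3^19 - 1)/(3 - 1) = 1·(1162261467 - 1)/(2) = 581130733.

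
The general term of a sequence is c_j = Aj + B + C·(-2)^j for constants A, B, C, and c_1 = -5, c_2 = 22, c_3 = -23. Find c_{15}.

At j = 1, 2, 3: A + B - 2C = -5; 2A + B + 4C = 22; 3A + B - 8C = -23.
Subtracting the first from the second: A + 6C = 27.
Subtracting the second from the third: A - 12C = -45.
Solving: C = 4, A = 3, then B = 0.
So c_j = 3·j + 0 + 4·(-2)^j; at j=15 this is -131027.

-131027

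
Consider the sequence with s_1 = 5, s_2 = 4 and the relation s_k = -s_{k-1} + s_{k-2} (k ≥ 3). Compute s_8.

12

Iterate the recurrence:
s_3 = 1  s_4 = 3  s_5 = -2  s_6 = 5  s_7 = -7  s_8 = 12.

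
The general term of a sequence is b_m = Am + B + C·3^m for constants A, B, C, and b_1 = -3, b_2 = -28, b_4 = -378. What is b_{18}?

At m = 1, 2, 4: A + B + 3C = -3; 2A + B + 9C = -28; 4A + B + 81C = -378.
Subtracting the first from the second: A + 6C = -25.
Subtracting the second from the third: 2A + 72C = -350.
Solving: C = -5, A = 5, then B = 7.
So b_m = 5·m + 7 + (-5)·3^m; at m=18 this is -1937102348.

-1937102348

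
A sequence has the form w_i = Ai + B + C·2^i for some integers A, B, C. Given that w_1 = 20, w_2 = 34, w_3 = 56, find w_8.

1078

At i = 1, 2, 3: A + B + 2C = 20; 2A + B + 4C = 34; 3A + B + 8C = 56.
Subtracting the first from the second: A + 2C = 14.
Subtracting the second from the third: A + 4C = 22.
Solving: C = 4, A = 6, then B = 6.
Hence w_8 = 6·8 + 6 + 4·256 = 1078.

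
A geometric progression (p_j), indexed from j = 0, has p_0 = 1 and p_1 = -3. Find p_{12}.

531441

Common ratio r = -3.
p_j = 1·(-3)^(j-0).
p_{12} = 1·(-3)^12 = 531441.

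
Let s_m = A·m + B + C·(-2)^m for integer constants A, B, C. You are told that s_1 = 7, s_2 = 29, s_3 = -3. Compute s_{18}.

The three given values yield: A + B - 2C = 7; 2A + B + 4C = 29; 3A + B - 8C = -3.
Subtracting the first from the second: A + 6C = 22.
Subtracting the second from the third: A - 12C = -32.
Solving: C = 3, A = 4, then B = 9.
So s_m = 4·m + 9 + 3·(-2)^m; at m=18 this is 786513.

786513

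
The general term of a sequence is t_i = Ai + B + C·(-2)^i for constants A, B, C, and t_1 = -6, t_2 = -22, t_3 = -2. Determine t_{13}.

At i = 1, 2, 3: A + B - 2C = -6; 2A + B + 4C = -22; 3A + B - 8C = -2.
Subtracting the first from the second: A + 6C = -16.
Subtracting the second from the third: A - 12C = 20.
Solving: C = -2, A = -4, then B = -6.
So t_i = -4·i + (-6) + (-2)·(-2)^i; at i=13 this is 16326.

16326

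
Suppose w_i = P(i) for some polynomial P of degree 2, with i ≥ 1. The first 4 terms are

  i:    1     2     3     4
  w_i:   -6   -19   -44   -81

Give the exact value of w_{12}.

1st diffs: -13, -25, -37.
2nd diffs: -12, -12 (constant).
Newton forward-difference form: w_i = -6 + (-13)·C(i-1,1) + (-12)·C(i-1,2).
At i = 12: i-1 = 11, so w_{12} = -6 - 143 - 660 = -809.

-809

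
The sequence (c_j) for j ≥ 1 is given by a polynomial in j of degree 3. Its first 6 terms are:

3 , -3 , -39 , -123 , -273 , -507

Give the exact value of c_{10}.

1st diffs: -6, -36, -84, -150, -234.
2nd diffs: -30, -48, -66, -84.
3rd diffs: -18, -18, -18 (constant).
Newton forward-difference form: c_j = 3 + (-6)·C(j-1,1) + (-30)·C(j-1,2) + (-18)·C(j-1,3).
At j = 10: j-1 = 9, so c_{10} = 3 - 54 - 1080 - 1512 = -2643.

-2643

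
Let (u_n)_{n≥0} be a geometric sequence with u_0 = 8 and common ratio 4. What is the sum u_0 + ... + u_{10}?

11184808

u_n = 8·4^(n-0).
S = 8·(4^11 - 1)/(4 - 1) = 8·(4194304 - 1)/(3) = 11184808.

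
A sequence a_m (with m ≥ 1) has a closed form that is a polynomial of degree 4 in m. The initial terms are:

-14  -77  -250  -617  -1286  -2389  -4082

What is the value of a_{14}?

-50597

1st diffs: -63, -173, -367, -669, -1103, -1693.
2nd diffs: -110, -194, -302, -434, -590.
3rd diffs: -84, -108, -132, -156.
4th diffs: -24, -24, -24 (constant).
So a_m = -m^4 - 4m^3 - 6m^2 - 2m - 1.
Evaluating at m = 14 gives a_{14} = -50597.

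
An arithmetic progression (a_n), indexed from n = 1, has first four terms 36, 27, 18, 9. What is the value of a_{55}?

Common difference d = -9.
a_n = 36 + (n - 1)·(-9).
a_{55} = 36 + 54·(-9) = -450.

-450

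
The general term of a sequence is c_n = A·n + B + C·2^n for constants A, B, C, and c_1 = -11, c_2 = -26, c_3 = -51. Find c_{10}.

Write the equations: A + B + 2C = -11; 2A + B + 4C = -26; 3A + B + 8C = -51.
Subtracting the first from the second: A + 2C = -15.
Subtracting the second from the third: A + 4C = -25.
Solving: C = -5, A = -5, then B = 4.
Hence c_{10} = -5·10 + 4 + (-5)·1024 = -5166.

-5166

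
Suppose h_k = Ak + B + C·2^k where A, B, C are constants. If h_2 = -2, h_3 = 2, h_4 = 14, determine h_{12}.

8142

The three given values yield: 2A + B + 4C = -2; 3A + B + 8C = 2; 4A + B + 16C = 14.
Subtracting the first from the second: A + 4C = 4.
Subtracting the second from the third: A + 8C = 12.
Solving: C = 2, A = -4, then B = -2.
So h_k = -4·k + (-2) + 2·2^k; at k=12 this is 8142.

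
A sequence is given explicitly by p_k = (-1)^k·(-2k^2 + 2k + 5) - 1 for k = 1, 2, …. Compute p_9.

(-1)^9 = -1; -2k^2 + 2k + 5 at k=9 is -139; so p_9 = 138.

138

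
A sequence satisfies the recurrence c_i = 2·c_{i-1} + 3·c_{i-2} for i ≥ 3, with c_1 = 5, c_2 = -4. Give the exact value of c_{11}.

14767

c_3 = 7;  c_4 = 2;  c_5 = 25;  c_6 = 56;  c_7 = 187;  c_8 = 542;  c_9 = 1645;  c_{10} = 4916;  c_{11} = 14767.
(Characteristic roots are 3 and -1.)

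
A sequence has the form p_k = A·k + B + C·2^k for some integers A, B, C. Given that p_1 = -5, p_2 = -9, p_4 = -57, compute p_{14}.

-81837

Plug in k = 1, 2, 4: A + B + 2C = -5; 2A + B + 4C = -9; 4A + B + 16C = -57.
Subtracting the first from the second: A + 2C = -4.
Subtracting the second from the third: 2A + 12C = -48.
Solving: C = -5, A = 6, then B = -1.
Hence p_{14} = 6·14 + (-1) + (-5)·16384 = -81837.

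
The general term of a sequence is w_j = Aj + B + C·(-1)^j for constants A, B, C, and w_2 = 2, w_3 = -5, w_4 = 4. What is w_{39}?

Write the equations: 2A + B + C = 2; 3A + B - C = -5; 4A + B + C = 4.
Subtracting the first from the second: A - 2C = -7.
Subtracting the second from the third: A + 2C = 9.
Solving: C = 4, A = 1, then B = -4.
So w_j = 1·j + (-4) + 4·(-1)^j; at j=39 this is 31.

31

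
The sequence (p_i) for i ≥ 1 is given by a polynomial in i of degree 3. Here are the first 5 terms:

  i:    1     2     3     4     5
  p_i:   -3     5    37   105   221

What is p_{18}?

11557

1st diffs: 8, 32, 68, 116.
2nd diffs: 24, 36, 48.
3rd diffs: 12, 12 (constant).
Newton forward-difference form: p_i = -3 + 8·C(i-1,1) + 24·C(i-1,2) + 12·C(i-1,3).
At i = 18: i-1 = 17, so p_{18} = -3 + 136 + 3264 + 8160 = 11557.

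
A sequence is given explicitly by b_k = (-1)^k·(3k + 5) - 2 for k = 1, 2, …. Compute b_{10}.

33

(-1)^10 = 1; 3k + 5 at k=10 is 35; so b_{10} = 33.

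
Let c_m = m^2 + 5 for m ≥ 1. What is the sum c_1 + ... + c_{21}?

Over m = 1..21: Σm = 231, Σm² = 3311.
Total = (1)·3311 + (5)·21 = 3416.

3416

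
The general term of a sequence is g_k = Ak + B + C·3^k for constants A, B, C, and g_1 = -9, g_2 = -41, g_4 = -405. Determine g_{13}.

The three given values yield: A + B + 3C = -9; 2A + B + 9C = -41; 4A + B + 81C = -405.
Subtracting the first from the second: A + 6C = -32.
Subtracting the second from the third: 2A + 72C = -364.
Solving: C = -5, A = -2, then B = 8.
Hence g_{13} = -2·13 + 8 + (-5)·1594323 = -7971633.

-7971633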